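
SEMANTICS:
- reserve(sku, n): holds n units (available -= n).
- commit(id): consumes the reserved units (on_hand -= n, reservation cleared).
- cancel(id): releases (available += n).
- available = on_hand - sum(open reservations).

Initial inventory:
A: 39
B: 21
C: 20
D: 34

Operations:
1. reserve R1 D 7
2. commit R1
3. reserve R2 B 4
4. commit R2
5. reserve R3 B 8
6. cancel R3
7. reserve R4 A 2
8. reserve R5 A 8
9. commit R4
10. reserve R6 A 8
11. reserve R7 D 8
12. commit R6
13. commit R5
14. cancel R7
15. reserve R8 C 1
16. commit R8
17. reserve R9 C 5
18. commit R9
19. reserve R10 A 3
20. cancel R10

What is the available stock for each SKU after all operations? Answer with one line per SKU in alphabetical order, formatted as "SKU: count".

Step 1: reserve R1 D 7 -> on_hand[A=39 B=21 C=20 D=34] avail[A=39 B=21 C=20 D=27] open={R1}
Step 2: commit R1 -> on_hand[A=39 B=21 C=20 D=27] avail[A=39 B=21 C=20 D=27] open={}
Step 3: reserve R2 B 4 -> on_hand[A=39 B=21 C=20 D=27] avail[A=39 B=17 C=20 D=27] open={R2}
Step 4: commit R2 -> on_hand[A=39 B=17 C=20 D=27] avail[A=39 B=17 C=20 D=27] open={}
Step 5: reserve R3 B 8 -> on_hand[A=39 B=17 C=20 D=27] avail[A=39 B=9 C=20 D=27] open={R3}
Step 6: cancel R3 -> on_hand[A=39 B=17 C=20 D=27] avail[A=39 B=17 C=20 D=27] open={}
Step 7: reserve R4 A 2 -> on_hand[A=39 B=17 C=20 D=27] avail[A=37 B=17 C=20 D=27] open={R4}
Step 8: reserve R5 A 8 -> on_hand[A=39 B=17 C=20 D=27] avail[A=29 B=17 C=20 D=27] open={R4,R5}
Step 9: commit R4 -> on_hand[A=37 B=17 C=20 D=27] avail[A=29 B=17 C=20 D=27] open={R5}
Step 10: reserve R6 A 8 -> on_hand[A=37 B=17 C=20 D=27] avail[A=21 B=17 C=20 D=27] open={R5,R6}
Step 11: reserve R7 D 8 -> on_hand[A=37 B=17 C=20 D=27] avail[A=21 B=17 C=20 D=19] open={R5,R6,R7}
Step 12: commit R6 -> on_hand[A=29 B=17 C=20 D=27] avail[A=21 B=17 C=20 D=19] open={R5,R7}
Step 13: commit R5 -> on_hand[A=21 B=17 C=20 D=27] avail[A=21 B=17 C=20 D=19] open={R7}
Step 14: cancel R7 -> on_hand[A=21 B=17 C=20 D=27] avail[A=21 B=17 C=20 D=27] open={}
Step 15: reserve R8 C 1 -> on_hand[A=21 B=17 C=20 D=27] avail[A=21 B=17 C=19 D=27] open={R8}
Step 16: commit R8 -> on_hand[A=21 B=17 C=19 D=27] avail[A=21 B=17 C=19 D=27] open={}
Step 17: reserve R9 C 5 -> on_hand[A=21 B=17 C=19 D=27] avail[A=21 B=17 C=14 D=27] open={R9}
Step 18: commit R9 -> on_hand[A=21 B=17 C=14 D=27] avail[A=21 B=17 C=14 D=27] open={}
Step 19: reserve R10 A 3 -> on_hand[A=21 B=17 C=14 D=27] avail[A=18 B=17 C=14 D=27] open={R10}
Step 20: cancel R10 -> on_hand[A=21 B=17 C=14 D=27] avail[A=21 B=17 C=14 D=27] open={}

Answer: A: 21
B: 17
C: 14
D: 27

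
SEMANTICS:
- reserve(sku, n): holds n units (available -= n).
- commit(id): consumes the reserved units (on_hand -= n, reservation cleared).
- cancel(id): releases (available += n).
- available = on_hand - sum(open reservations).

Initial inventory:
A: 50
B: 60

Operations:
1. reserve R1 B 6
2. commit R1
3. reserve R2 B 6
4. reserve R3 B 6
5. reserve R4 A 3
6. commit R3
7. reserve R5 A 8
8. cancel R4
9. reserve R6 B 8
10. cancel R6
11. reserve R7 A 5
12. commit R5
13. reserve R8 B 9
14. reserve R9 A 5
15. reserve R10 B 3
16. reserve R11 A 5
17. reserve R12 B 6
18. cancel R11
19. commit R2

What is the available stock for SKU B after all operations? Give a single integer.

Step 1: reserve R1 B 6 -> on_hand[A=50 B=60] avail[A=50 B=54] open={R1}
Step 2: commit R1 -> on_hand[A=50 B=54] avail[A=50 B=54] open={}
Step 3: reserve R2 B 6 -> on_hand[A=50 B=54] avail[A=50 B=48] open={R2}
Step 4: reserve R3 B 6 -> on_hand[A=50 B=54] avail[A=50 B=42] open={R2,R3}
Step 5: reserve R4 A 3 -> on_hand[A=50 B=54] avail[A=47 B=42] open={R2,R3,R4}
Step 6: commit R3 -> on_hand[A=50 B=48] avail[A=47 B=42] open={R2,R4}
Step 7: reserve R5 A 8 -> on_hand[A=50 B=48] avail[A=39 B=42] open={R2,R4,R5}
Step 8: cancel R4 -> on_hand[A=50 B=48] avail[A=42 B=42] open={R2,R5}
Step 9: reserve R6 B 8 -> on_hand[A=50 B=48] avail[A=42 B=34] open={R2,R5,R6}
Step 10: cancel R6 -> on_hand[A=50 B=48] avail[A=42 B=42] open={R2,R5}
Step 11: reserve R7 A 5 -> on_hand[A=50 B=48] avail[A=37 B=42] open={R2,R5,R7}
Step 12: commit R5 -> on_hand[A=42 B=48] avail[A=37 B=42] open={R2,R7}
Step 13: reserve R8 B 9 -> on_hand[A=42 B=48] avail[A=37 B=33] open={R2,R7,R8}
Step 14: reserve R9 A 5 -> on_hand[A=42 B=48] avail[A=32 B=33] open={R2,R7,R8,R9}
Step 15: reserve R10 B 3 -> on_hand[A=42 B=48] avail[A=32 B=30] open={R10,R2,R7,R8,R9}
Step 16: reserve R11 A 5 -> on_hand[A=42 B=48] avail[A=27 B=30] open={R10,R11,R2,R7,R8,R9}
Step 17: reserve R12 B 6 -> on_hand[A=42 B=48] avail[A=27 B=24] open={R10,R11,R12,R2,R7,R8,R9}
Step 18: cancel R11 -> on_hand[A=42 B=48] avail[A=32 B=24] open={R10,R12,R2,R7,R8,R9}
Step 19: commit R2 -> on_hand[A=42 B=42] avail[A=32 B=24] open={R10,R12,R7,R8,R9}
Final available[B] = 24

Answer: 24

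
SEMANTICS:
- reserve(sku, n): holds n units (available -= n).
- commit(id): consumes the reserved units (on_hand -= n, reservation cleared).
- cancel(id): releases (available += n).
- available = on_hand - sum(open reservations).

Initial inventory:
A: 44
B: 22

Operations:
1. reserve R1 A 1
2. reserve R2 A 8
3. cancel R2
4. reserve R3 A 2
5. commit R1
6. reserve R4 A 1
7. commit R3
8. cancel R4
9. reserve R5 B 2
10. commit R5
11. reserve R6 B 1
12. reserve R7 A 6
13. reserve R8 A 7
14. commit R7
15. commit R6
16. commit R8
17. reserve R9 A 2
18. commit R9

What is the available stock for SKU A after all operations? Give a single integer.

Step 1: reserve R1 A 1 -> on_hand[A=44 B=22] avail[A=43 B=22] open={R1}
Step 2: reserve R2 A 8 -> on_hand[A=44 B=22] avail[A=35 B=22] open={R1,R2}
Step 3: cancel R2 -> on_hand[A=44 B=22] avail[A=43 B=22] open={R1}
Step 4: reserve R3 A 2 -> on_hand[A=44 B=22] avail[A=41 B=22] open={R1,R3}
Step 5: commit R1 -> on_hand[A=43 B=22] avail[A=41 B=22] open={R3}
Step 6: reserve R4 A 1 -> on_hand[A=43 B=22] avail[A=40 B=22] open={R3,R4}
Step 7: commit R3 -> on_hand[A=41 B=22] avail[A=40 B=22] open={R4}
Step 8: cancel R4 -> on_hand[A=41 B=22] avail[A=41 B=22] open={}
Step 9: reserve R5 B 2 -> on_hand[A=41 B=22] avail[A=41 B=20] open={R5}
Step 10: commit R5 -> on_hand[A=41 B=20] avail[A=41 B=20] open={}
Step 11: reserve R6 B 1 -> on_hand[A=41 B=20] avail[A=41 B=19] open={R6}
Step 12: reserve R7 A 6 -> on_hand[A=41 B=20] avail[A=35 B=19] open={R6,R7}
Step 13: reserve R8 A 7 -> on_hand[A=41 B=20] avail[A=28 B=19] open={R6,R7,R8}
Step 14: commit R7 -> on_hand[A=35 B=20] avail[A=28 B=19] open={R6,R8}
Step 15: commit R6 -> on_hand[A=35 B=19] avail[A=28 B=19] open={R8}
Step 16: commit R8 -> on_hand[A=28 B=19] avail[A=28 B=19] open={}
Step 17: reserve R9 A 2 -> on_hand[A=28 B=19] avail[A=26 B=19] open={R9}
Step 18: commit R9 -> on_hand[A=26 B=19] avail[A=26 B=19] open={}
Final available[A] = 26

Answer: 26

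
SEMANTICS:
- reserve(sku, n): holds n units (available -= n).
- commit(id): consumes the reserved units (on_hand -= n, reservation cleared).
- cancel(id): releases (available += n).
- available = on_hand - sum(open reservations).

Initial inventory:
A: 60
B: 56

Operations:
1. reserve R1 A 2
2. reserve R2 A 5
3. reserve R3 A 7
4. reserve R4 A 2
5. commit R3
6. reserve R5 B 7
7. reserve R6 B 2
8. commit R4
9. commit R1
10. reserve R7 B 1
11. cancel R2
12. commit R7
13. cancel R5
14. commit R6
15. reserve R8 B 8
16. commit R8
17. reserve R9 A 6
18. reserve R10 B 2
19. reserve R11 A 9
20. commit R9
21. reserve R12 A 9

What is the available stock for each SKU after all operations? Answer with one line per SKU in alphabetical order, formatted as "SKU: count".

Step 1: reserve R1 A 2 -> on_hand[A=60 B=56] avail[A=58 B=56] open={R1}
Step 2: reserve R2 A 5 -> on_hand[A=60 B=56] avail[A=53 B=56] open={R1,R2}
Step 3: reserve R3 A 7 -> on_hand[A=60 B=56] avail[A=46 B=56] open={R1,R2,R3}
Step 4: reserve R4 A 2 -> on_hand[A=60 B=56] avail[A=44 B=56] open={R1,R2,R3,R4}
Step 5: commit R3 -> on_hand[A=53 B=56] avail[A=44 B=56] open={R1,R2,R4}
Step 6: reserve R5 B 7 -> on_hand[A=53 B=56] avail[A=44 B=49] open={R1,R2,R4,R5}
Step 7: reserve R6 B 2 -> on_hand[A=53 B=56] avail[A=44 B=47] open={R1,R2,R4,R5,R6}
Step 8: commit R4 -> on_hand[A=51 B=56] avail[A=44 B=47] open={R1,R2,R5,R6}
Step 9: commit R1 -> on_hand[A=49 B=56] avail[A=44 B=47] open={R2,R5,R6}
Step 10: reserve R7 B 1 -> on_hand[A=49 B=56] avail[A=44 B=46] open={R2,R5,R6,R7}
Step 11: cancel R2 -> on_hand[A=49 B=56] avail[A=49 B=46] open={R5,R6,R7}
Step 12: commit R7 -> on_hand[A=49 B=55] avail[A=49 B=46] open={R5,R6}
Step 13: cancel R5 -> on_hand[A=49 B=55] avail[A=49 B=53] open={R6}
Step 14: commit R6 -> on_hand[A=49 B=53] avail[A=49 B=53] open={}
Step 15: reserve R8 B 8 -> on_hand[A=49 B=53] avail[A=49 B=45] open={R8}
Step 16: commit R8 -> on_hand[A=49 B=45] avail[A=49 B=45] open={}
Step 17: reserve R9 A 6 -> on_hand[A=49 B=45] avail[A=43 B=45] open={R9}
Step 18: reserve R10 B 2 -> on_hand[A=49 B=45] avail[A=43 B=43] open={R10,R9}
Step 19: reserve R11 A 9 -> on_hand[A=49 B=45] avail[A=34 B=43] open={R10,R11,R9}
Step 20: commit R9 -> on_hand[A=43 B=45] avail[A=34 B=43] open={R10,R11}
Step 21: reserve R12 A 9 -> on_hand[A=43 B=45] avail[A=25 B=43] open={R10,R11,R12}

Answer: A: 25
B: 43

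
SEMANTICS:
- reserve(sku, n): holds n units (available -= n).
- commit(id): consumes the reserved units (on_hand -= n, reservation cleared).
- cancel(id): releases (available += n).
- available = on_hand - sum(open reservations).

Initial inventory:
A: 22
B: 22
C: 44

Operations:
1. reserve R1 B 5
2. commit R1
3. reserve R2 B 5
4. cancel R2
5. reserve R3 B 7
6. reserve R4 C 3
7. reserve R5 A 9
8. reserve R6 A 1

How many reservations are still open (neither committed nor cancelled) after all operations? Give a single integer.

Step 1: reserve R1 B 5 -> on_hand[A=22 B=22 C=44] avail[A=22 B=17 C=44] open={R1}
Step 2: commit R1 -> on_hand[A=22 B=17 C=44] avail[A=22 B=17 C=44] open={}
Step 3: reserve R2 B 5 -> on_hand[A=22 B=17 C=44] avail[A=22 B=12 C=44] open={R2}
Step 4: cancel R2 -> on_hand[A=22 B=17 C=44] avail[A=22 B=17 C=44] open={}
Step 5: reserve R3 B 7 -> on_hand[A=22 B=17 C=44] avail[A=22 B=10 C=44] open={R3}
Step 6: reserve R4 C 3 -> on_hand[A=22 B=17 C=44] avail[A=22 B=10 C=41] open={R3,R4}
Step 7: reserve R5 A 9 -> on_hand[A=22 B=17 C=44] avail[A=13 B=10 C=41] open={R3,R4,R5}
Step 8: reserve R6 A 1 -> on_hand[A=22 B=17 C=44] avail[A=12 B=10 C=41] open={R3,R4,R5,R6}
Open reservations: ['R3', 'R4', 'R5', 'R6'] -> 4

Answer: 4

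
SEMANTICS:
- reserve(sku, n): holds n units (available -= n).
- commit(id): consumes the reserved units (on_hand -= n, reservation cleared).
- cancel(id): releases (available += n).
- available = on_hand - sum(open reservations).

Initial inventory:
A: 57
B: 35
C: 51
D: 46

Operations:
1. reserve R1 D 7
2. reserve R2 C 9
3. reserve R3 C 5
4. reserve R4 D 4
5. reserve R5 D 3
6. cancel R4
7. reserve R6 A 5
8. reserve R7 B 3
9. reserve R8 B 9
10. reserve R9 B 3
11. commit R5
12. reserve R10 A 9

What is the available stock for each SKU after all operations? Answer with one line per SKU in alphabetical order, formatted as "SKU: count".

Answer: A: 43
B: 20
C: 37
D: 36

Derivation:
Step 1: reserve R1 D 7 -> on_hand[A=57 B=35 C=51 D=46] avail[A=57 B=35 C=51 D=39] open={R1}
Step 2: reserve R2 C 9 -> on_hand[A=57 B=35 C=51 D=46] avail[A=57 B=35 C=42 D=39] open={R1,R2}
Step 3: reserve R3 C 5 -> on_hand[A=57 B=35 C=51 D=46] avail[A=57 B=35 C=37 D=39] open={R1,R2,R3}
Step 4: reserve R4 D 4 -> on_hand[A=57 B=35 C=51 D=46] avail[A=57 B=35 C=37 D=35] open={R1,R2,R3,R4}
Step 5: reserve R5 D 3 -> on_hand[A=57 B=35 C=51 D=46] avail[A=57 B=35 C=37 D=32] open={R1,R2,R3,R4,R5}
Step 6: cancel R4 -> on_hand[A=57 B=35 C=51 D=46] avail[A=57 B=35 C=37 D=36] open={R1,R2,R3,R5}
Step 7: reserve R6 A 5 -> on_hand[A=57 B=35 C=51 D=46] avail[A=52 B=35 C=37 D=36] open={R1,R2,R3,R5,R6}
Step 8: reserve R7 B 3 -> on_hand[A=57 B=35 C=51 D=46] avail[A=52 B=32 C=37 D=36] open={R1,R2,R3,R5,R6,R7}
Step 9: reserve R8 B 9 -> on_hand[A=57 B=35 C=51 D=46] avail[A=52 B=23 C=37 D=36] open={R1,R2,R3,R5,R6,R7,R8}
Step 10: reserve R9 B 3 -> on_hand[A=57 B=35 C=51 D=46] avail[A=52 B=20 C=37 D=36] open={R1,R2,R3,R5,R6,R7,R8,R9}
Step 11: commit R5 -> on_hand[A=57 B=35 C=51 D=43] avail[A=52 B=20 C=37 D=36] open={R1,R2,R3,R6,R7,R8,R9}
Step 12: reserve R10 A 9 -> on_hand[A=57 B=35 C=51 D=43] avail[A=43 B=20 C=37 D=36] open={R1,R10,R2,R3,R6,R7,R8,R9}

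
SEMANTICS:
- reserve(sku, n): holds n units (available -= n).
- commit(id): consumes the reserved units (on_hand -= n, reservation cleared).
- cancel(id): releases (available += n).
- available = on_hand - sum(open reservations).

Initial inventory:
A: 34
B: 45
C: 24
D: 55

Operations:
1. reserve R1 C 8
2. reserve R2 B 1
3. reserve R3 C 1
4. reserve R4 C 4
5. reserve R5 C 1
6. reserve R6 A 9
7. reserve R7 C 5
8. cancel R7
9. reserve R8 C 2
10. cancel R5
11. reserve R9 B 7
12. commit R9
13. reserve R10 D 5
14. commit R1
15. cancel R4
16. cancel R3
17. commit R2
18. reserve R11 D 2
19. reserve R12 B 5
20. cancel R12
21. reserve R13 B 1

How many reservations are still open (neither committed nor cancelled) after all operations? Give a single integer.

Step 1: reserve R1 C 8 -> on_hand[A=34 B=45 C=24 D=55] avail[A=34 B=45 C=16 D=55] open={R1}
Step 2: reserve R2 B 1 -> on_hand[A=34 B=45 C=24 D=55] avail[A=34 B=44 C=16 D=55] open={R1,R2}
Step 3: reserve R3 C 1 -> on_hand[A=34 B=45 C=24 D=55] avail[A=34 B=44 C=15 D=55] open={R1,R2,R3}
Step 4: reserve R4 C 4 -> on_hand[A=34 B=45 C=24 D=55] avail[A=34 B=44 C=11 D=55] open={R1,R2,R3,R4}
Step 5: reserve R5 C 1 -> on_hand[A=34 B=45 C=24 D=55] avail[A=34 B=44 C=10 D=55] open={R1,R2,R3,R4,R5}
Step 6: reserve R6 A 9 -> on_hand[A=34 B=45 C=24 D=55] avail[A=25 B=44 C=10 D=55] open={R1,R2,R3,R4,R5,R6}
Step 7: reserve R7 C 5 -> on_hand[A=34 B=45 C=24 D=55] avail[A=25 B=44 C=5 D=55] open={R1,R2,R3,R4,R5,R6,R7}
Step 8: cancel R7 -> on_hand[A=34 B=45 C=24 D=55] avail[A=25 B=44 C=10 D=55] open={R1,R2,R3,R4,R5,R6}
Step 9: reserve R8 C 2 -> on_hand[A=34 B=45 C=24 D=55] avail[A=25 B=44 C=8 D=55] open={R1,R2,R3,R4,R5,R6,R8}
Step 10: cancel R5 -> on_hand[A=34 B=45 C=24 D=55] avail[A=25 B=44 C=9 D=55] open={R1,R2,R3,R4,R6,R8}
Step 11: reserve R9 B 7 -> on_hand[A=34 B=45 C=24 D=55] avail[A=25 B=37 C=9 D=55] open={R1,R2,R3,R4,R6,R8,R9}
Step 12: commit R9 -> on_hand[A=34 B=38 C=24 D=55] avail[A=25 B=37 C=9 D=55] open={R1,R2,R3,R4,R6,R8}
Step 13: reserve R10 D 5 -> on_hand[A=34 B=38 C=24 D=55] avail[A=25 B=37 C=9 D=50] open={R1,R10,R2,R3,R4,R6,R8}
Step 14: commit R1 -> on_hand[A=34 B=38 C=16 D=55] avail[A=25 B=37 C=9 D=50] open={R10,R2,R3,R4,R6,R8}
Step 15: cancel R4 -> on_hand[A=34 B=38 C=16 D=55] avail[A=25 B=37 C=13 D=50] open={R10,R2,R3,R6,R8}
Step 16: cancel R3 -> on_hand[A=34 B=38 C=16 D=55] avail[A=25 B=37 C=14 D=50] open={R10,R2,R6,R8}
Step 17: commit R2 -> on_hand[A=34 B=37 C=16 D=55] avail[A=25 B=37 C=14 D=50] open={R10,R6,R8}
Step 18: reserve R11 D 2 -> on_hand[A=34 B=37 C=16 D=55] avail[A=25 B=37 C=14 D=48] open={R10,R11,R6,R8}
Step 19: reserve R12 B 5 -> on_hand[A=34 B=37 C=16 D=55] avail[A=25 B=32 C=14 D=48] open={R10,R11,R12,R6,R8}
Step 20: cancel R12 -> on_hand[A=34 B=37 C=16 D=55] avail[A=25 B=37 C=14 D=48] open={R10,R11,R6,R8}
Step 21: reserve R13 B 1 -> on_hand[A=34 B=37 C=16 D=55] avail[A=25 B=36 C=14 D=48] open={R10,R11,R13,R6,R8}
Open reservations: ['R10', 'R11', 'R13', 'R6', 'R8'] -> 5

Answer: 5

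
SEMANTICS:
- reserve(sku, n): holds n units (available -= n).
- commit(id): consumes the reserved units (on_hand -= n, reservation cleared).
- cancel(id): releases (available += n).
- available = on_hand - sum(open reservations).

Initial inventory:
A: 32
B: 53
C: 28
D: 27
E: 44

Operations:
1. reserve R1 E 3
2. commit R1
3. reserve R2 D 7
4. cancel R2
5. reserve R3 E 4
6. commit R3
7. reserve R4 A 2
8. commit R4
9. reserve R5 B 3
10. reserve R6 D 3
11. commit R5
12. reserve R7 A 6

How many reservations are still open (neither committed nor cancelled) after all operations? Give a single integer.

Step 1: reserve R1 E 3 -> on_hand[A=32 B=53 C=28 D=27 E=44] avail[A=32 B=53 C=28 D=27 E=41] open={R1}
Step 2: commit R1 -> on_hand[A=32 B=53 C=28 D=27 E=41] avail[A=32 B=53 C=28 D=27 E=41] open={}
Step 3: reserve R2 D 7 -> on_hand[A=32 B=53 C=28 D=27 E=41] avail[A=32 B=53 C=28 D=20 E=41] open={R2}
Step 4: cancel R2 -> on_hand[A=32 B=53 C=28 D=27 E=41] avail[A=32 B=53 C=28 D=27 E=41] open={}
Step 5: reserve R3 E 4 -> on_hand[A=32 B=53 C=28 D=27 E=41] avail[A=32 B=53 C=28 D=27 E=37] open={R3}
Step 6: commit R3 -> on_hand[A=32 B=53 C=28 D=27 E=37] avail[A=32 B=53 C=28 D=27 E=37] open={}
Step 7: reserve R4 A 2 -> on_hand[A=32 B=53 C=28 D=27 E=37] avail[A=30 B=53 C=28 D=27 E=37] open={R4}
Step 8: commit R4 -> on_hand[A=30 B=53 C=28 D=27 E=37] avail[A=30 B=53 C=28 D=27 E=37] open={}
Step 9: reserve R5 B 3 -> on_hand[A=30 B=53 C=28 D=27 E=37] avail[A=30 B=50 C=28 D=27 E=37] open={R5}
Step 10: reserve R6 D 3 -> on_hand[A=30 B=53 C=28 D=27 E=37] avail[A=30 B=50 C=28 D=24 E=37] open={R5,R6}
Step 11: commit R5 -> on_hand[A=30 B=50 C=28 D=27 E=37] avail[A=30 B=50 C=28 D=24 E=37] open={R6}
Step 12: reserve R7 A 6 -> on_hand[A=30 B=50 C=28 D=27 E=37] avail[A=24 B=50 C=28 D=24 E=37] open={R6,R7}
Open reservations: ['R6', 'R7'] -> 2

Answer: 2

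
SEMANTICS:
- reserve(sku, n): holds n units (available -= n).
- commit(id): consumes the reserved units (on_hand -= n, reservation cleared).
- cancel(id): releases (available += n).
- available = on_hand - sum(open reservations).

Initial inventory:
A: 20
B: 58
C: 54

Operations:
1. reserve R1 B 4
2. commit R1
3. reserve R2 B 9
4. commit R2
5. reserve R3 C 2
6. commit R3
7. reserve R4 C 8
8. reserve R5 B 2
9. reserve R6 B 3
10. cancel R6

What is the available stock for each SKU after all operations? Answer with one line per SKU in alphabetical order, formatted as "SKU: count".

Answer: A: 20
B: 43
C: 44

Derivation:
Step 1: reserve R1 B 4 -> on_hand[A=20 B=58 C=54] avail[A=20 B=54 C=54] open={R1}
Step 2: commit R1 -> on_hand[A=20 B=54 C=54] avail[A=20 B=54 C=54] open={}
Step 3: reserve R2 B 9 -> on_hand[A=20 B=54 C=54] avail[A=20 B=45 C=54] open={R2}
Step 4: commit R2 -> on_hand[A=20 B=45 C=54] avail[A=20 B=45 C=54] open={}
Step 5: reserve R3 C 2 -> on_hand[A=20 B=45 C=54] avail[A=20 B=45 C=52] open={R3}
Step 6: commit R3 -> on_hand[A=20 B=45 C=52] avail[A=20 B=45 C=52] open={}
Step 7: reserve R4 C 8 -> on_hand[A=20 B=45 C=52] avail[A=20 B=45 C=44] open={R4}
Step 8: reserve R5 B 2 -> on_hand[A=20 B=45 C=52] avail[A=20 B=43 C=44] open={R4,R5}
Step 9: reserve R6 B 3 -> on_hand[A=20 B=45 C=52] avail[A=20 B=40 C=44] open={R4,R5,R6}
Step 10: cancel R6 -> on_hand[A=20 B=45 C=52] avail[A=20 B=43 C=44] open={R4,R5}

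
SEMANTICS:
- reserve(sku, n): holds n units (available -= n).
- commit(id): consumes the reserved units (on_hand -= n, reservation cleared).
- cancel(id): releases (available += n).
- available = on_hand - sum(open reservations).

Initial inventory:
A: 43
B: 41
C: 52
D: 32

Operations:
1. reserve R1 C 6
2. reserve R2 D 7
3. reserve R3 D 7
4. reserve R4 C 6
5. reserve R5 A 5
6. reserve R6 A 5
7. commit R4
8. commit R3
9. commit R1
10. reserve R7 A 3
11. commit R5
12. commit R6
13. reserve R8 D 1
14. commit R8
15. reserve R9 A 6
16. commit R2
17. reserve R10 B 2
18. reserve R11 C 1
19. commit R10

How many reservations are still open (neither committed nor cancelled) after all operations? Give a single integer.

Step 1: reserve R1 C 6 -> on_hand[A=43 B=41 C=52 D=32] avail[A=43 B=41 C=46 D=32] open={R1}
Step 2: reserve R2 D 7 -> on_hand[A=43 B=41 C=52 D=32] avail[A=43 B=41 C=46 D=25] open={R1,R2}
Step 3: reserve R3 D 7 -> on_hand[A=43 B=41 C=52 D=32] avail[A=43 B=41 C=46 D=18] open={R1,R2,R3}
Step 4: reserve R4 C 6 -> on_hand[A=43 B=41 C=52 D=32] avail[A=43 B=41 C=40 D=18] open={R1,R2,R3,R4}
Step 5: reserve R5 A 5 -> on_hand[A=43 B=41 C=52 D=32] avail[A=38 B=41 C=40 D=18] open={R1,R2,R3,R4,R5}
Step 6: reserve R6 A 5 -> on_hand[A=43 B=41 C=52 D=32] avail[A=33 B=41 C=40 D=18] open={R1,R2,R3,R4,R5,R6}
Step 7: commit R4 -> on_hand[A=43 B=41 C=46 D=32] avail[A=33 B=41 C=40 D=18] open={R1,R2,R3,R5,R6}
Step 8: commit R3 -> on_hand[A=43 B=41 C=46 D=25] avail[A=33 B=41 C=40 D=18] open={R1,R2,R5,R6}
Step 9: commit R1 -> on_hand[A=43 B=41 C=40 D=25] avail[A=33 B=41 C=40 D=18] open={R2,R5,R6}
Step 10: reserve R7 A 3 -> on_hand[A=43 B=41 C=40 D=25] avail[A=30 B=41 C=40 D=18] open={R2,R5,R6,R7}
Step 11: commit R5 -> on_hand[A=38 B=41 C=40 D=25] avail[A=30 B=41 C=40 D=18] open={R2,R6,R7}
Step 12: commit R6 -> on_hand[A=33 B=41 C=40 D=25] avail[A=30 B=41 C=40 D=18] open={R2,R7}
Step 13: reserve R8 D 1 -> on_hand[A=33 B=41 C=40 D=25] avail[A=30 B=41 C=40 D=17] open={R2,R7,R8}
Step 14: commit R8 -> on_hand[A=33 B=41 C=40 D=24] avail[A=30 B=41 C=40 D=17] open={R2,R7}
Step 15: reserve R9 A 6 -> on_hand[A=33 B=41 C=40 D=24] avail[A=24 B=41 C=40 D=17] open={R2,R7,R9}
Step 16: commit R2 -> on_hand[A=33 B=41 C=40 D=17] avail[A=24 B=41 C=40 D=17] open={R7,R9}
Step 17: reserve R10 B 2 -> on_hand[A=33 B=41 C=40 D=17] avail[A=24 B=39 C=40 D=17] open={R10,R7,R9}
Step 18: reserve R11 C 1 -> on_hand[A=33 B=41 C=40 D=17] avail[A=24 B=39 C=39 D=17] open={R10,R11,R7,R9}
Step 19: commit R10 -> on_hand[A=33 B=39 C=40 D=17] avail[A=24 B=39 C=39 D=17] open={R11,R7,R9}
Open reservations: ['R11', 'R7', 'R9'] -> 3

Answer: 3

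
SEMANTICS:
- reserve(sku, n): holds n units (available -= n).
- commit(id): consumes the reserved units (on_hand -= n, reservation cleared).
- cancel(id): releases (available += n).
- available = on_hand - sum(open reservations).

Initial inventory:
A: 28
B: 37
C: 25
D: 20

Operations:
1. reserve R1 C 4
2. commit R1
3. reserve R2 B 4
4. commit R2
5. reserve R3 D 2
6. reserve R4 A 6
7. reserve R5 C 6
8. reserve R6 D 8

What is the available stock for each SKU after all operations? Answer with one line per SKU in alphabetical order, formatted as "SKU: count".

Step 1: reserve R1 C 4 -> on_hand[A=28 B=37 C=25 D=20] avail[A=28 B=37 C=21 D=20] open={R1}
Step 2: commit R1 -> on_hand[A=28 B=37 C=21 D=20] avail[A=28 B=37 C=21 D=20] open={}
Step 3: reserve R2 B 4 -> on_hand[A=28 B=37 C=21 D=20] avail[A=28 B=33 C=21 D=20] open={R2}
Step 4: commit R2 -> on_hand[A=28 B=33 C=21 D=20] avail[A=28 B=33 C=21 D=20] open={}
Step 5: reserve R3 D 2 -> on_hand[A=28 B=33 C=21 D=20] avail[A=28 B=33 C=21 D=18] open={R3}
Step 6: reserve R4 A 6 -> on_hand[A=28 B=33 C=21 D=20] avail[A=22 B=33 C=21 D=18] open={R3,R4}
Step 7: reserve R5 C 6 -> on_hand[A=28 B=33 C=21 D=20] avail[A=22 B=33 C=15 D=18] open={R3,R4,R5}
Step 8: reserve R6 D 8 -> on_hand[A=28 B=33 C=21 D=20] avail[A=22 B=33 C=15 D=10] open={R3,R4,R5,R6}

Answer: A: 22
B: 33
C: 15
D: 10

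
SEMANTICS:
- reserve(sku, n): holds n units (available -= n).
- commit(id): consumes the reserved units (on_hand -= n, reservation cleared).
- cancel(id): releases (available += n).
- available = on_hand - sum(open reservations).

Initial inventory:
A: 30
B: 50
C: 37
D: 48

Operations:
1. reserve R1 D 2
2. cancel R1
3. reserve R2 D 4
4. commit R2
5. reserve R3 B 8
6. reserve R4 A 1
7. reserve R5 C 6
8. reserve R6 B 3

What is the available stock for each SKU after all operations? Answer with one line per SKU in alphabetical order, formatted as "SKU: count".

Answer: A: 29
B: 39
C: 31
D: 44

Derivation:
Step 1: reserve R1 D 2 -> on_hand[A=30 B=50 C=37 D=48] avail[A=30 B=50 C=37 D=46] open={R1}
Step 2: cancel R1 -> on_hand[A=30 B=50 C=37 D=48] avail[A=30 B=50 C=37 D=48] open={}
Step 3: reserve R2 D 4 -> on_hand[A=30 B=50 C=37 D=48] avail[A=30 B=50 C=37 D=44] open={R2}
Step 4: commit R2 -> on_hand[A=30 B=50 C=37 D=44] avail[A=30 B=50 C=37 D=44] open={}
Step 5: reserve R3 B 8 -> on_hand[A=30 B=50 C=37 D=44] avail[A=30 B=42 C=37 D=44] open={R3}
Step 6: reserve R4 A 1 -> on_hand[A=30 B=50 C=37 D=44] avail[A=29 B=42 C=37 D=44] open={R3,R4}
Step 7: reserve R5 C 6 -> on_hand[A=30 B=50 C=37 D=44] avail[A=29 B=42 C=31 D=44] open={R3,R4,R5}
Step 8: reserve R6 B 3 -> on_hand[A=30 B=50 C=37 D=44] avail[A=29 B=39 C=31 D=44] open={R3,R4,R5,R6}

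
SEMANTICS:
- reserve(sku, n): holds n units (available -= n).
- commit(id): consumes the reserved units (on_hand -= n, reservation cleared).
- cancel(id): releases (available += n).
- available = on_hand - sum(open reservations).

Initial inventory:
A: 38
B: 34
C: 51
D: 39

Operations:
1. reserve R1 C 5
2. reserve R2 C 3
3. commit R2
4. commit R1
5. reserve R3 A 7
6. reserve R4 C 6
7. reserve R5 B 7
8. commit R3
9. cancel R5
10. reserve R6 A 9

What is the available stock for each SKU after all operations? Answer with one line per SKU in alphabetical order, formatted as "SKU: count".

Step 1: reserve R1 C 5 -> on_hand[A=38 B=34 C=51 D=39] avail[A=38 B=34 C=46 D=39] open={R1}
Step 2: reserve R2 C 3 -> on_hand[A=38 B=34 C=51 D=39] avail[A=38 B=34 C=43 D=39] open={R1,R2}
Step 3: commit R2 -> on_hand[A=38 B=34 C=48 D=39] avail[A=38 B=34 C=43 D=39] open={R1}
Step 4: commit R1 -> on_hand[A=38 B=34 C=43 D=39] avail[A=38 B=34 C=43 D=39] open={}
Step 5: reserve R3 A 7 -> on_hand[A=38 B=34 C=43 D=39] avail[A=31 B=34 C=43 D=39] open={R3}
Step 6: reserve R4 C 6 -> on_hand[A=38 B=34 C=43 D=39] avail[A=31 B=34 C=37 D=39] open={R3,R4}
Step 7: reserve R5 B 7 -> on_hand[A=38 B=34 C=43 D=39] avail[A=31 B=27 C=37 D=39] open={R3,R4,R5}
Step 8: commit R3 -> on_hand[A=31 B=34 C=43 D=39] avail[A=31 B=27 C=37 D=39] open={R4,R5}
Step 9: cancel R5 -> on_hand[A=31 B=34 C=43 D=39] avail[A=31 B=34 C=37 D=39] open={R4}
Step 10: reserve R6 A 9 -> on_hand[A=31 B=34 C=43 D=39] avail[A=22 B=34 C=37 D=39] open={R4,R6}

Answer: A: 22
B: 34
C: 37
D: 39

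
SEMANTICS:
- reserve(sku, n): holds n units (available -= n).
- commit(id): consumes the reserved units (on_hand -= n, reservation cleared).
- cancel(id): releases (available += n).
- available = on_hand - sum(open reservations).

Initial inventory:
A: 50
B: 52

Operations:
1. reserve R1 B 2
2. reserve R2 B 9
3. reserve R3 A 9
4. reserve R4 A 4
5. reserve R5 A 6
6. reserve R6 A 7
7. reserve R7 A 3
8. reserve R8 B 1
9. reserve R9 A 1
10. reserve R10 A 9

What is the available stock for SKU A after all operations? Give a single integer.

Step 1: reserve R1 B 2 -> on_hand[A=50 B=52] avail[A=50 B=50] open={R1}
Step 2: reserve R2 B 9 -> on_hand[A=50 B=52] avail[A=50 B=41] open={R1,R2}
Step 3: reserve R3 A 9 -> on_hand[A=50 B=52] avail[A=41 B=41] open={R1,R2,R3}
Step 4: reserve R4 A 4 -> on_hand[A=50 B=52] avail[A=37 B=41] open={R1,R2,R3,R4}
Step 5: reserve R5 A 6 -> on_hand[A=50 B=52] avail[A=31 B=41] open={R1,R2,R3,R4,R5}
Step 6: reserve R6 A 7 -> on_hand[A=50 B=52] avail[A=24 B=41] open={R1,R2,R3,R4,R5,R6}
Step 7: reserve R7 A 3 -> on_hand[A=50 B=52] avail[A=21 B=41] open={R1,R2,R3,R4,R5,R6,R7}
Step 8: reserve R8 B 1 -> on_hand[A=50 B=52] avail[A=21 B=40] open={R1,R2,R3,R4,R5,R6,R7,R8}
Step 9: reserve R9 A 1 -> on_hand[A=50 B=52] avail[A=20 B=40] open={R1,R2,R3,R4,R5,R6,R7,R8,R9}
Step 10: reserve R10 A 9 -> on_hand[A=50 B=52] avail[A=11 B=40] open={R1,R10,R2,R3,R4,R5,R6,R7,R8,R9}
Final available[A] = 11

Answer: 11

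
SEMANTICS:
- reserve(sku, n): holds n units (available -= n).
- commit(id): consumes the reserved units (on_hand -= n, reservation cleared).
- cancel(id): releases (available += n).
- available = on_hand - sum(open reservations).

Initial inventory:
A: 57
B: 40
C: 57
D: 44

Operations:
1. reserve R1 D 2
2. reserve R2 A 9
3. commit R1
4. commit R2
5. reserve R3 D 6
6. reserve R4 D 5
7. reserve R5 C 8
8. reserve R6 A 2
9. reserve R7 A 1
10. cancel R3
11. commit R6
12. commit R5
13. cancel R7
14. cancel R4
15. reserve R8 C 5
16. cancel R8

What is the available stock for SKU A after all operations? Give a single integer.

Step 1: reserve R1 D 2 -> on_hand[A=57 B=40 C=57 D=44] avail[A=57 B=40 C=57 D=42] open={R1}
Step 2: reserve R2 A 9 -> on_hand[A=57 B=40 C=57 D=44] avail[A=48 B=40 C=57 D=42] open={R1,R2}
Step 3: commit R1 -> on_hand[A=57 B=40 C=57 D=42] avail[A=48 B=40 C=57 D=42] open={R2}
Step 4: commit R2 -> on_hand[A=48 B=40 C=57 D=42] avail[A=48 B=40 C=57 D=42] open={}
Step 5: reserve R3 D 6 -> on_hand[A=48 B=40 C=57 D=42] avail[A=48 B=40 C=57 D=36] open={R3}
Step 6: reserve R4 D 5 -> on_hand[A=48 B=40 C=57 D=42] avail[A=48 B=40 C=57 D=31] open={R3,R4}
Step 7: reserve R5 C 8 -> on_hand[A=48 B=40 C=57 D=42] avail[A=48 B=40 C=49 D=31] open={R3,R4,R5}
Step 8: reserve R6 A 2 -> on_hand[A=48 B=40 C=57 D=42] avail[A=46 B=40 C=49 D=31] open={R3,R4,R5,R6}
Step 9: reserve R7 A 1 -> on_hand[A=48 B=40 C=57 D=42] avail[A=45 B=40 C=49 D=31] open={R3,R4,R5,R6,R7}
Step 10: cancel R3 -> on_hand[A=48 B=40 C=57 D=42] avail[A=45 B=40 C=49 D=37] open={R4,R5,R6,R7}
Step 11: commit R6 -> on_hand[A=46 B=40 C=57 D=42] avail[A=45 B=40 C=49 D=37] open={R4,R5,R7}
Step 12: commit R5 -> on_hand[A=46 B=40 C=49 D=42] avail[A=45 B=40 C=49 D=37] open={R4,R7}
Step 13: cancel R7 -> on_hand[A=46 B=40 C=49 D=42] avail[A=46 B=40 C=49 D=37] open={R4}
Step 14: cancel R4 -> on_hand[A=46 B=40 C=49 D=42] avail[A=46 B=40 C=49 D=42] open={}
Step 15: reserve R8 C 5 -> on_hand[A=46 B=40 C=49 D=42] avail[A=46 B=40 C=44 D=42] open={R8}
Step 16: cancel R8 -> on_hand[A=46 B=40 C=49 D=42] avail[A=46 B=40 C=49 D=42] open={}
Final available[A] = 46

Answer: 46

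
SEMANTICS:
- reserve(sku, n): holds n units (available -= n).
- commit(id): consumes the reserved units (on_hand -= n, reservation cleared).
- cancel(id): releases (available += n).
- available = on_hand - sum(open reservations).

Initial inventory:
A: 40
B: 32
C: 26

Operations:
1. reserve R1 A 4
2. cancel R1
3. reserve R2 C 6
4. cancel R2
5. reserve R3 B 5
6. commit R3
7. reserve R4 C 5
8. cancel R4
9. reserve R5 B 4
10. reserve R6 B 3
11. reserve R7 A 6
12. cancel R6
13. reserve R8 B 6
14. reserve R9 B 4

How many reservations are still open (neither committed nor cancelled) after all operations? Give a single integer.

Answer: 4

Derivation:
Step 1: reserve R1 A 4 -> on_hand[A=40 B=32 C=26] avail[A=36 B=32 C=26] open={R1}
Step 2: cancel R1 -> on_hand[A=40 B=32 C=26] avail[A=40 B=32 C=26] open={}
Step 3: reserve R2 C 6 -> on_hand[A=40 B=32 C=26] avail[A=40 B=32 C=20] open={R2}
Step 4: cancel R2 -> on_hand[A=40 B=32 C=26] avail[A=40 B=32 C=26] open={}
Step 5: reserve R3 B 5 -> on_hand[A=40 B=32 C=26] avail[A=40 B=27 C=26] open={R3}
Step 6: commit R3 -> on_hand[A=40 B=27 C=26] avail[A=40 B=27 C=26] open={}
Step 7: reserve R4 C 5 -> on_hand[A=40 B=27 C=26] avail[A=40 B=27 C=21] open={R4}
Step 8: cancel R4 -> on_hand[A=40 B=27 C=26] avail[A=40 B=27 C=26] open={}
Step 9: reserve R5 B 4 -> on_hand[A=40 B=27 C=26] avail[A=40 B=23 C=26] open={R5}
Step 10: reserve R6 B 3 -> on_hand[A=40 B=27 C=26] avail[A=40 B=20 C=26] open={R5,R6}
Step 11: reserve R7 A 6 -> on_hand[A=40 B=27 C=26] avail[A=34 B=20 C=26] open={R5,R6,R7}
Step 12: cancel R6 -> on_hand[A=40 B=27 C=26] avail[A=34 B=23 C=26] open={R5,R7}
Step 13: reserve R8 B 6 -> on_hand[A=40 B=27 C=26] avail[A=34 B=17 C=26] open={R5,R7,R8}
Step 14: reserve R9 B 4 -> on_hand[A=40 B=27 C=26] avail[A=34 B=13 C=26] open={R5,R7,R8,R9}
Open reservations: ['R5', 'R7', 'R8', 'R9'] -> 4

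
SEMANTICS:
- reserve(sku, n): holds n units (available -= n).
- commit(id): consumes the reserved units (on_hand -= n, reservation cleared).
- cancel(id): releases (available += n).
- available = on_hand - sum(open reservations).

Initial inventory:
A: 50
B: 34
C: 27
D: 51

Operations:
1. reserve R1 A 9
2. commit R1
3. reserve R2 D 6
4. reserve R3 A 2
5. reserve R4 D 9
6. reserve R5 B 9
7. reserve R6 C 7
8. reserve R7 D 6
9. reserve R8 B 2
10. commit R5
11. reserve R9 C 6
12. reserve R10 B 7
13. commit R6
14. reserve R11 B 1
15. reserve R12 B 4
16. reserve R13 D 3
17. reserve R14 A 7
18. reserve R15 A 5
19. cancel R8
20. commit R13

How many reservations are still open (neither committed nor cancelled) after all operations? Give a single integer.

Answer: 10

Derivation:
Step 1: reserve R1 A 9 -> on_hand[A=50 B=34 C=27 D=51] avail[A=41 B=34 C=27 D=51] open={R1}
Step 2: commit R1 -> on_hand[A=41 B=34 C=27 D=51] avail[A=41 B=34 C=27 D=51] open={}
Step 3: reserve R2 D 6 -> on_hand[A=41 B=34 C=27 D=51] avail[A=41 B=34 C=27 D=45] open={R2}
Step 4: reserve R3 A 2 -> on_hand[A=41 B=34 C=27 D=51] avail[A=39 B=34 C=27 D=45] open={R2,R3}
Step 5: reserve R4 D 9 -> on_hand[A=41 B=34 C=27 D=51] avail[A=39 B=34 C=27 D=36] open={R2,R3,R4}
Step 6: reserve R5 B 9 -> on_hand[A=41 B=34 C=27 D=51] avail[A=39 B=25 C=27 D=36] open={R2,R3,R4,R5}
Step 7: reserve R6 C 7 -> on_hand[A=41 B=34 C=27 D=51] avail[A=39 B=25 C=20 D=36] open={R2,R3,R4,R5,R6}
Step 8: reserve R7 D 6 -> on_hand[A=41 B=34 C=27 D=51] avail[A=39 B=25 C=20 D=30] open={R2,R3,R4,R5,R6,R7}
Step 9: reserve R8 B 2 -> on_hand[A=41 B=34 C=27 D=51] avail[A=39 B=23 C=20 D=30] open={R2,R3,R4,R5,R6,R7,R8}
Step 10: commit R5 -> on_hand[A=41 B=25 C=27 D=51] avail[A=39 B=23 C=20 D=30] open={R2,R3,R4,R6,R7,R8}
Step 11: reserve R9 C 6 -> on_hand[A=41 B=25 C=27 D=51] avail[A=39 B=23 C=14 D=30] open={R2,R3,R4,R6,R7,R8,R9}
Step 12: reserve R10 B 7 -> on_hand[A=41 B=25 C=27 D=51] avail[A=39 B=16 C=14 D=30] open={R10,R2,R3,R4,R6,R7,R8,R9}
Step 13: commit R6 -> on_hand[A=41 B=25 C=20 D=51] avail[A=39 B=16 C=14 D=30] open={R10,R2,R3,R4,R7,R8,R9}
Step 14: reserve R11 B 1 -> on_hand[A=41 B=25 C=20 D=51] avail[A=39 B=15 C=14 D=30] open={R10,R11,R2,R3,R4,R7,R8,R9}
Step 15: reserve R12 B 4 -> on_hand[A=41 B=25 C=20 D=51] avail[A=39 B=11 C=14 D=30] open={R10,R11,R12,R2,R3,R4,R7,R8,R9}
Step 16: reserve R13 D 3 -> on_hand[A=41 B=25 C=20 D=51] avail[A=39 B=11 C=14 D=27] open={R10,R11,R12,R13,R2,R3,R4,R7,R8,R9}
Step 17: reserve R14 A 7 -> on_hand[A=41 B=25 C=20 D=51] avail[A=32 B=11 C=14 D=27] open={R10,R11,R12,R13,R14,R2,R3,R4,R7,R8,R9}
Step 18: reserve R15 A 5 -> on_hand[A=41 B=25 C=20 D=51] avail[A=27 B=11 C=14 D=27] open={R10,R11,R12,R13,R14,R15,R2,R3,R4,R7,R8,R9}
Step 19: cancel R8 -> on_hand[A=41 B=25 C=20 D=51] avail[A=27 B=13 C=14 D=27] open={R10,R11,R12,R13,R14,R15,R2,R3,R4,R7,R9}
Step 20: commit R13 -> on_hand[A=41 B=25 C=20 D=48] avail[A=27 B=13 C=14 D=27] open={R10,R11,R12,R14,R15,R2,R3,R4,R7,R9}
Open reservations: ['R10', 'R11', 'R12', 'R14', 'R15', 'R2', 'R3', 'R4', 'R7', 'R9'] -> 10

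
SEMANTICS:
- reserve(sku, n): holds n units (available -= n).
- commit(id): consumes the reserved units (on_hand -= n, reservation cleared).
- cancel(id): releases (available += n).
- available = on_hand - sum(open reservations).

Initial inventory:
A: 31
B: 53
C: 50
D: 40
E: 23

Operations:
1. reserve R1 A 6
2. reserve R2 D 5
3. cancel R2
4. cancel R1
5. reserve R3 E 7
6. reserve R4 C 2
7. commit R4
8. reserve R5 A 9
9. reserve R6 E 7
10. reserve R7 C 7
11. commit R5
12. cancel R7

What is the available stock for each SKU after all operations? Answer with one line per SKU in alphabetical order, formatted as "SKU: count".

Answer: A: 22
B: 53
C: 48
D: 40
E: 9

Derivation:
Step 1: reserve R1 A 6 -> on_hand[A=31 B=53 C=50 D=40 E=23] avail[A=25 B=53 C=50 D=40 E=23] open={R1}
Step 2: reserve R2 D 5 -> on_hand[A=31 B=53 C=50 D=40 E=23] avail[A=25 B=53 C=50 D=35 E=23] open={R1,R2}
Step 3: cancel R2 -> on_hand[A=31 B=53 C=50 D=40 E=23] avail[A=25 B=53 C=50 D=40 E=23] open={R1}
Step 4: cancel R1 -> on_hand[A=31 B=53 C=50 D=40 E=23] avail[A=31 B=53 C=50 D=40 E=23] open={}
Step 5: reserve R3 E 7 -> on_hand[A=31 B=53 C=50 D=40 E=23] avail[A=31 B=53 C=50 D=40 E=16] open={R3}
Step 6: reserve R4 C 2 -> on_hand[A=31 B=53 C=50 D=40 E=23] avail[A=31 B=53 C=48 D=40 E=16] open={R3,R4}
Step 7: commit R4 -> on_hand[A=31 B=53 C=48 D=40 E=23] avail[A=31 B=53 C=48 D=40 E=16] open={R3}
Step 8: reserve R5 A 9 -> on_hand[A=31 B=53 C=48 D=40 E=23] avail[A=22 B=53 C=48 D=40 E=16] open={R3,R5}
Step 9: reserve R6 E 7 -> on_hand[A=31 B=53 C=48 D=40 E=23] avail[A=22 B=53 C=48 D=40 E=9] open={R3,R5,R6}
Step 10: reserve R7 C 7 -> on_hand[A=31 B=53 C=48 D=40 E=23] avail[A=22 B=53 C=41 D=40 E=9] open={R3,R5,R6,R7}
Step 11: commit R5 -> on_hand[A=22 B=53 C=48 D=40 E=23] avail[A=22 B=53 C=41 D=40 E=9] open={R3,R6,R7}
Step 12: cancel R7 -> on_hand[A=22 B=53 C=48 D=40 E=23] avail[A=22 B=53 C=48 D=40 E=9] open={R3,R6}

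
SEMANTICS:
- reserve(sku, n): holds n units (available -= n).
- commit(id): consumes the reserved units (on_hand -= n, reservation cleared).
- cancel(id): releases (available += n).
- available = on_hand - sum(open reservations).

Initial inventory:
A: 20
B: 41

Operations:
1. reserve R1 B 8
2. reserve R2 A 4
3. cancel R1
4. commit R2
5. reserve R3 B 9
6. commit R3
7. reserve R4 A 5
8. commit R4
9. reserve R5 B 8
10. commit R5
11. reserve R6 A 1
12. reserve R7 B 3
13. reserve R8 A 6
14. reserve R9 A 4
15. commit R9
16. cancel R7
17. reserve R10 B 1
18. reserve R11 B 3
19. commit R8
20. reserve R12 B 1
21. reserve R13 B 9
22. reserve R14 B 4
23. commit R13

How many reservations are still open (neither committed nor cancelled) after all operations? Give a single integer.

Step 1: reserve R1 B 8 -> on_hand[A=20 B=41] avail[A=20 B=33] open={R1}
Step 2: reserve R2 A 4 -> on_hand[A=20 B=41] avail[A=16 B=33] open={R1,R2}
Step 3: cancel R1 -> on_hand[A=20 B=41] avail[A=16 B=41] open={R2}
Step 4: commit R2 -> on_hand[A=16 B=41] avail[A=16 B=41] open={}
Step 5: reserve R3 B 9 -> on_hand[A=16 B=41] avail[A=16 B=32] open={R3}
Step 6: commit R3 -> on_hand[A=16 B=32] avail[A=16 B=32] open={}
Step 7: reserve R4 A 5 -> on_hand[A=16 B=32] avail[A=11 B=32] open={R4}
Step 8: commit R4 -> on_hand[A=11 B=32] avail[A=11 B=32] open={}
Step 9: reserve R5 B 8 -> on_hand[A=11 B=32] avail[A=11 B=24] open={R5}
Step 10: commit R5 -> on_hand[A=11 B=24] avail[A=11 B=24] open={}
Step 11: reserve R6 A 1 -> on_hand[A=11 B=24] avail[A=10 B=24] open={R6}
Step 12: reserve R7 B 3 -> on_hand[A=11 B=24] avail[A=10 B=21] open={R6,R7}
Step 13: reserve R8 A 6 -> on_hand[A=11 B=24] avail[A=4 B=21] open={R6,R7,R8}
Step 14: reserve R9 A 4 -> on_hand[A=11 B=24] avail[A=0 B=21] open={R6,R7,R8,R9}
Step 15: commit R9 -> on_hand[A=7 B=24] avail[A=0 B=21] open={R6,R7,R8}
Step 16: cancel R7 -> on_hand[A=7 B=24] avail[A=0 B=24] open={R6,R8}
Step 17: reserve R10 B 1 -> on_hand[A=7 B=24] avail[A=0 B=23] open={R10,R6,R8}
Step 18: reserve R11 B 3 -> on_hand[A=7 B=24] avail[A=0 B=20] open={R10,R11,R6,R8}
Step 19: commit R8 -> on_hand[A=1 B=24] avail[A=0 B=20] open={R10,R11,R6}
Step 20: reserve R12 B 1 -> on_hand[A=1 B=24] avail[A=0 B=19] open={R10,R11,R12,R6}
Step 21: reserve R13 B 9 -> on_hand[A=1 B=24] avail[A=0 B=10] open={R10,R11,R12,R13,R6}
Step 22: reserve R14 B 4 -> on_hand[A=1 B=24] avail[A=0 B=6] open={R10,R11,R12,R13,R14,R6}
Step 23: commit R13 -> on_hand[A=1 B=15] avail[A=0 B=6] open={R10,R11,R12,R14,R6}
Open reservations: ['R10', 'R11', 'R12', 'R14', 'R6'] -> 5

Answer: 5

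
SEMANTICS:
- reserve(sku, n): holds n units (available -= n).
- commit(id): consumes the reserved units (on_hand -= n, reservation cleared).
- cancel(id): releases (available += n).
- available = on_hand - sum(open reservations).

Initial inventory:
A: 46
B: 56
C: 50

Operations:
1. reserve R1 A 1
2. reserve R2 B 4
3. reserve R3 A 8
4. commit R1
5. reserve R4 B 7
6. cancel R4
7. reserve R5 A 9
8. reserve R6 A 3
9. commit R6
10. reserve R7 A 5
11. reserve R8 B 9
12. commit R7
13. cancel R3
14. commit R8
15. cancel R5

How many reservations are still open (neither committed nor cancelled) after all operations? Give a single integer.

Step 1: reserve R1 A 1 -> on_hand[A=46 B=56 C=50] avail[A=45 B=56 C=50] open={R1}
Step 2: reserve R2 B 4 -> on_hand[A=46 B=56 C=50] avail[A=45 B=52 C=50] open={R1,R2}
Step 3: reserve R3 A 8 -> on_hand[A=46 B=56 C=50] avail[A=37 B=52 C=50] open={R1,R2,R3}
Step 4: commit R1 -> on_hand[A=45 B=56 C=50] avail[A=37 B=52 C=50] open={R2,R3}
Step 5: reserve R4 B 7 -> on_hand[A=45 B=56 C=50] avail[A=37 B=45 C=50] open={R2,R3,R4}
Step 6: cancel R4 -> on_hand[A=45 B=56 C=50] avail[A=37 B=52 C=50] open={R2,R3}
Step 7: reserve R5 A 9 -> on_hand[A=45 B=56 C=50] avail[A=28 B=52 C=50] open={R2,R3,R5}
Step 8: reserve R6 A 3 -> on_hand[A=45 B=56 C=50] avail[A=25 B=52 C=50] open={R2,R3,R5,R6}
Step 9: commit R6 -> on_hand[A=42 B=56 C=50] avail[A=25 B=52 C=50] open={R2,R3,R5}
Step 10: reserve R7 A 5 -> on_hand[A=42 B=56 C=50] avail[A=20 B=52 C=50] open={R2,R3,R5,R7}
Step 11: reserve R8 B 9 -> on_hand[A=42 B=56 C=50] avail[A=20 B=43 C=50] open={R2,R3,R5,R7,R8}
Step 12: commit R7 -> on_hand[A=37 B=56 C=50] avail[A=20 B=43 C=50] open={R2,R3,R5,R8}
Step 13: cancel R3 -> on_hand[A=37 B=56 C=50] avail[A=28 B=43 C=50] open={R2,R5,R8}
Step 14: commit R8 -> on_hand[A=37 B=47 C=50] avail[A=28 B=43 C=50] open={R2,R5}
Step 15: cancel R5 -> on_hand[A=37 B=47 C=50] avail[A=37 B=43 C=50] open={R2}
Open reservations: ['R2'] -> 1

Answer: 1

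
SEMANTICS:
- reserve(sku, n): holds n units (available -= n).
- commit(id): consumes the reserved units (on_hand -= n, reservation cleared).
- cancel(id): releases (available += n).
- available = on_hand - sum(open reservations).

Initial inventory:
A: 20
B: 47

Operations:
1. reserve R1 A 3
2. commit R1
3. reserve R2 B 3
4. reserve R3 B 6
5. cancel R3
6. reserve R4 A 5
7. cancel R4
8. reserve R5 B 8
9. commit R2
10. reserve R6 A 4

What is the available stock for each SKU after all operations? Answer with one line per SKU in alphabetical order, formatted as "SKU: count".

Step 1: reserve R1 A 3 -> on_hand[A=20 B=47] avail[A=17 B=47] open={R1}
Step 2: commit R1 -> on_hand[A=17 B=47] avail[A=17 B=47] open={}
Step 3: reserve R2 B 3 -> on_hand[A=17 B=47] avail[A=17 B=44] open={R2}
Step 4: reserve R3 B 6 -> on_hand[A=17 B=47] avail[A=17 B=38] open={R2,R3}
Step 5: cancel R3 -> on_hand[A=17 B=47] avail[A=17 B=44] open={R2}
Step 6: reserve R4 A 5 -> on_hand[A=17 B=47] avail[A=12 B=44] open={R2,R4}
Step 7: cancel R4 -> on_hand[A=17 B=47] avail[A=17 B=44] open={R2}
Step 8: reserve R5 B 8 -> on_hand[A=17 B=47] avail[A=17 B=36] open={R2,R5}
Step 9: commit R2 -> on_hand[A=17 B=44] avail[A=17 B=36] open={R5}
Step 10: reserve R6 A 4 -> on_hand[A=17 B=44] avail[A=13 B=36] open={R5,R6}

Answer: A: 13
B: 36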